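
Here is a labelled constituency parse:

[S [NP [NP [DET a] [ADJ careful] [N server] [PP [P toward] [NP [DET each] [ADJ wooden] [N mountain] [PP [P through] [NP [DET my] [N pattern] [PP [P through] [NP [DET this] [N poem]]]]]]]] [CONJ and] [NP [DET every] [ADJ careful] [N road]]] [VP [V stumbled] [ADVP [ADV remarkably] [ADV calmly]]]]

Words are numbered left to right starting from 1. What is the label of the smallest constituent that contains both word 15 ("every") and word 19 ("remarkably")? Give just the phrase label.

S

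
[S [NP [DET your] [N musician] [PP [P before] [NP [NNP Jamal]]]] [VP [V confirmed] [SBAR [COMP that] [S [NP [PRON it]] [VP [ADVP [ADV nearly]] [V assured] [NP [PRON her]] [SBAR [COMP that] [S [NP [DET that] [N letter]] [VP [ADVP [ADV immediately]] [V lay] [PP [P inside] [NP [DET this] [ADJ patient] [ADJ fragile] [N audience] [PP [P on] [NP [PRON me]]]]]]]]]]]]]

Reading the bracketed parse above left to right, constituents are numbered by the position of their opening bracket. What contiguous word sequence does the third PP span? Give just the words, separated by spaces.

on me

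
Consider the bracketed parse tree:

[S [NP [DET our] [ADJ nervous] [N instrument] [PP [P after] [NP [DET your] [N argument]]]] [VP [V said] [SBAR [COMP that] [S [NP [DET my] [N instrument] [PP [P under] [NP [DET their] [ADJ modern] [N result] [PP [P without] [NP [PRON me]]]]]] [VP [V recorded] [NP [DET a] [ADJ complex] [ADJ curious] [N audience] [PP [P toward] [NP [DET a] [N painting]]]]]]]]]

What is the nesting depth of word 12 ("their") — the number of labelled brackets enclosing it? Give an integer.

8

The word sits inside DET, which is inside NP, inside PP, inside NP, inside S, inside SBAR, inside VP, inside S — 8 brackets in all.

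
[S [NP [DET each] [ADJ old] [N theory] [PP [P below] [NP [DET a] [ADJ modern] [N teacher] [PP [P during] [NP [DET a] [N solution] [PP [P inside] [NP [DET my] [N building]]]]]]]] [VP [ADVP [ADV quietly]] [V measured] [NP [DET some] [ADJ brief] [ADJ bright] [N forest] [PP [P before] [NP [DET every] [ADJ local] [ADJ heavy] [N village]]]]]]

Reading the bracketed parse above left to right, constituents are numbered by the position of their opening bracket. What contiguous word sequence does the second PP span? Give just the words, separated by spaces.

The PP opening brackets appear, in order, over: "below a modern teacher during a solution inside my building"; "during a solution inside my building"; "inside my building"; "before every local heavy village". The second one spans "during a solution inside my building".

during a solution inside my building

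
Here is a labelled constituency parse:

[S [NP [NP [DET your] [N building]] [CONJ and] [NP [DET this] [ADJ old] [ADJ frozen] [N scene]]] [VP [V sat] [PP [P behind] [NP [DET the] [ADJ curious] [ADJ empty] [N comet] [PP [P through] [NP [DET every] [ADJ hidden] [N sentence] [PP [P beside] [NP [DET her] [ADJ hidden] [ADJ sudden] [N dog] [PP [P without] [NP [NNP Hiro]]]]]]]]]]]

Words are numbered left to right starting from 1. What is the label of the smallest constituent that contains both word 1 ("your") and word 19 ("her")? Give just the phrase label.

S

Word 1 lies under S → NP → NP → DET; word 19 lies under S → VP → PP → NP → PP → NP → PP → NP → DET. The lowest shared node is the S.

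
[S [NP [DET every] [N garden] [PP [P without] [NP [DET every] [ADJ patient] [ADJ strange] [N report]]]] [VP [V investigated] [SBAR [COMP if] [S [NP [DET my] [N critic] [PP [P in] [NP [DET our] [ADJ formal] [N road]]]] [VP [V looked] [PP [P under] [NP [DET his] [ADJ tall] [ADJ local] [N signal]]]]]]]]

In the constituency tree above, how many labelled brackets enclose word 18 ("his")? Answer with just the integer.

8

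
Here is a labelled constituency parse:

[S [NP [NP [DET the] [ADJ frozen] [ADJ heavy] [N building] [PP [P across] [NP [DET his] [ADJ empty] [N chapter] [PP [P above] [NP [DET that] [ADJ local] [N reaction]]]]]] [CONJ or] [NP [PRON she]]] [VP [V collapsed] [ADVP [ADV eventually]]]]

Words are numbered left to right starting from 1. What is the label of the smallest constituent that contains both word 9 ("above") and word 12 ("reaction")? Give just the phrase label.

PP

Both words fall inside [PP above that local reaction] (words 9–12), and no smaller constituent contains them both. Label: PP.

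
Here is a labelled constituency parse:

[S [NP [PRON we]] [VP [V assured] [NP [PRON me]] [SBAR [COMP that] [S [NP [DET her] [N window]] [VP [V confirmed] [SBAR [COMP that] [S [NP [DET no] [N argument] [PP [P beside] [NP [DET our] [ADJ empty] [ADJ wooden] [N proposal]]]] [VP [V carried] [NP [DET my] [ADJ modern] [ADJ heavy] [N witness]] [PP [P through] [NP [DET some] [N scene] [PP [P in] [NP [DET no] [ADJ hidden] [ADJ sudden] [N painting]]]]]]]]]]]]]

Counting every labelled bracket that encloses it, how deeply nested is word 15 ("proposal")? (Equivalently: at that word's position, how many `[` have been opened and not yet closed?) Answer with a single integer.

11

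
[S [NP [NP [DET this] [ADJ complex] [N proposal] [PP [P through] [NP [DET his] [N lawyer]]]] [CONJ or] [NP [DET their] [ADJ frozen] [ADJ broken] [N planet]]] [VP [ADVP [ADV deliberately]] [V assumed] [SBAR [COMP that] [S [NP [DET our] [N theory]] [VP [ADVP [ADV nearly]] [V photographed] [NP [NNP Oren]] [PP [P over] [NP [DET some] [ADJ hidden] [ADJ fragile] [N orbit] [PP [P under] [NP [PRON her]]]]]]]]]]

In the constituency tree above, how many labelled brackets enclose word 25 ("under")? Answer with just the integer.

Path from the root down to the word: S → VP → SBAR → S → VP → PP → NP → PP → P. That is 9 enclosing brackets.

9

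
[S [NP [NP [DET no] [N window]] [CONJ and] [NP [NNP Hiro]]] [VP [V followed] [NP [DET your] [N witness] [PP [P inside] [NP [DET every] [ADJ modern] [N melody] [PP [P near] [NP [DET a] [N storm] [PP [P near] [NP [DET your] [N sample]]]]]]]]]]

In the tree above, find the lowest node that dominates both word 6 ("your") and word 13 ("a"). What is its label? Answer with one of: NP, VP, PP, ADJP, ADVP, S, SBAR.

The smallest bracket enclosing both words is [NP your witness inside every modern melody near a storm near your sample], so the label is NP.

NP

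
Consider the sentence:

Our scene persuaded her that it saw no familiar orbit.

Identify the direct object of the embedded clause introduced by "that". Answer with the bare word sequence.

The verb of the embedded clause introduced by "that" is "saw"; its direct object is the NP "no familiar orbit".

no familiar orbit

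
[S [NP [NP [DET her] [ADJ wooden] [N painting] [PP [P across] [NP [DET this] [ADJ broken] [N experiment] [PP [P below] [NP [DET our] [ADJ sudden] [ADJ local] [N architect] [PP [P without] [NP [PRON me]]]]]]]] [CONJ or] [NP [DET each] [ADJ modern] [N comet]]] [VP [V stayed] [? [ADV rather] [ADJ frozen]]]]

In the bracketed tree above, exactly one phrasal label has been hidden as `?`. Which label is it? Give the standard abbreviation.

ADJP

Looking at what the `?` directly dominates — ADV 'rather', ADJ 'frozen' — this is an adjective phrase (ADJP).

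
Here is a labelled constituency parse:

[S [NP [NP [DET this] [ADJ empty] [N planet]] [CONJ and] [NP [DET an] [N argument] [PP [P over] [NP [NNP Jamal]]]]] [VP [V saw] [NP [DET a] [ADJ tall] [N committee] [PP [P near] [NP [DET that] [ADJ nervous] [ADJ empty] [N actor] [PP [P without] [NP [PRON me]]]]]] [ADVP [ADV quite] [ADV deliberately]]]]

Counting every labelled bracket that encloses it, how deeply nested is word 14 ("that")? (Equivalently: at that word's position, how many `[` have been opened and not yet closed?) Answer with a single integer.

6

Path from the root down to the word: S → VP → NP → PP → NP → DET. That is 6 enclosing brackets.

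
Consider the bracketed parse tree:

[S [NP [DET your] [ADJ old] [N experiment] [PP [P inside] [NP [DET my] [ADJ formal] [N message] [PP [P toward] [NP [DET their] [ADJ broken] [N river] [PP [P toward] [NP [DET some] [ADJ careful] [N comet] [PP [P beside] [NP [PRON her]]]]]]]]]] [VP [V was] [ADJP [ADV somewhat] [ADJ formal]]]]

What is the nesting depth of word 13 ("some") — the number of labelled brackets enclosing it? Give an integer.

Counting open brackets not yet closed at "some": [S [NP [PP [NP [PP [NP [PP [NP [DET = 9.

9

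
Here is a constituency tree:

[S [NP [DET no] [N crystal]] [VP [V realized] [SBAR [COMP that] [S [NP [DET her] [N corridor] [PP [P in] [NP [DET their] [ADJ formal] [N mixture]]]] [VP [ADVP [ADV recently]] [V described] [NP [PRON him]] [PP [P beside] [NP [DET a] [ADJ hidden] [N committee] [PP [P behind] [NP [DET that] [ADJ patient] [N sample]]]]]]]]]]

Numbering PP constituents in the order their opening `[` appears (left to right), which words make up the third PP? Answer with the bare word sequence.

behind that patient sample

In left-to-right order the PP constituents are "in their formal mixture"; "beside a hidden committee behind that patient sample"; "behind that patient sample". Number 3 is "behind that patient sample".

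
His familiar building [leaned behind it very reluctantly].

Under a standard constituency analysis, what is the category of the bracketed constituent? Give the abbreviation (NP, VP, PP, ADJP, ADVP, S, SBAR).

VP

"leaned" is the head of the bracketed span, so the span is a verb phrase: VP.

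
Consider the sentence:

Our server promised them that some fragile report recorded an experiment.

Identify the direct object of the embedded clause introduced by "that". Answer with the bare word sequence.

Within the embedded clause introduced by "that", the direct object of "recorded" is "an experiment".

an experiment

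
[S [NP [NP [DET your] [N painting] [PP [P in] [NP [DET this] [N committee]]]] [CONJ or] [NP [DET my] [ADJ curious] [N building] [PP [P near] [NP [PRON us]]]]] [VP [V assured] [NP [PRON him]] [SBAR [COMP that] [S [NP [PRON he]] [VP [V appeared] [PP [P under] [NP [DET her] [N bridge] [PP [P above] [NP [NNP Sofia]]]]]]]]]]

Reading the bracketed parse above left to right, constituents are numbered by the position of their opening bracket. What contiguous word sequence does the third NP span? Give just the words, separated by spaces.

this committee

Opening `[NP` markers occur at word positions 1, 1, 4, 7, 11, 13, 15, 18, 21; the third of these opens the constituent [NP this committee].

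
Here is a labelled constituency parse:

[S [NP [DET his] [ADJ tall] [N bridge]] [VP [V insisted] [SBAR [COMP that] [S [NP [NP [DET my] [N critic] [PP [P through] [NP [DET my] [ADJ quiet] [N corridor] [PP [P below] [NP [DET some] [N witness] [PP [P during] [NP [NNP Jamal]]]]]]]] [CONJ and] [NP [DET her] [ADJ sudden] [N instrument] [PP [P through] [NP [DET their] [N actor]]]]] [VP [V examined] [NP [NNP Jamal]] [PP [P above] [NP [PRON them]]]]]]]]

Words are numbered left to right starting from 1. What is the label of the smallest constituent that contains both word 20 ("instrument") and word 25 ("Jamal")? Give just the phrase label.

S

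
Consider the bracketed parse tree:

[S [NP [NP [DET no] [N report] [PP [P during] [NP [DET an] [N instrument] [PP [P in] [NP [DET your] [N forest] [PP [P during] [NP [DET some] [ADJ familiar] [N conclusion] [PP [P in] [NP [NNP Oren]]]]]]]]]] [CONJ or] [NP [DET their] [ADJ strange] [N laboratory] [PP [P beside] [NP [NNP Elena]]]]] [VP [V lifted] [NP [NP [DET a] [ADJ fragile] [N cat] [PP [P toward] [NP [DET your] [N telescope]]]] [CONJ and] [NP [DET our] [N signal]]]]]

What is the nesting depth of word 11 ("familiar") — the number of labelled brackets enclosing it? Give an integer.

10

The word sits inside ADJ, which is inside NP, inside PP, inside NP, inside PP, inside NP, inside PP, inside NP, inside NP, inside S — 10 brackets in all.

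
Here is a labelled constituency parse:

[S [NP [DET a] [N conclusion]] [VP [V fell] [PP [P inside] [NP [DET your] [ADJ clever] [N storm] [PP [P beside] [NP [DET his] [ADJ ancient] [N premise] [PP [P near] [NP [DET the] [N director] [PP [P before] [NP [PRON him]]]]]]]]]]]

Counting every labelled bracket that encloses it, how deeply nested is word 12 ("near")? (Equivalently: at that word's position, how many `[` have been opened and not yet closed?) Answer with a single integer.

8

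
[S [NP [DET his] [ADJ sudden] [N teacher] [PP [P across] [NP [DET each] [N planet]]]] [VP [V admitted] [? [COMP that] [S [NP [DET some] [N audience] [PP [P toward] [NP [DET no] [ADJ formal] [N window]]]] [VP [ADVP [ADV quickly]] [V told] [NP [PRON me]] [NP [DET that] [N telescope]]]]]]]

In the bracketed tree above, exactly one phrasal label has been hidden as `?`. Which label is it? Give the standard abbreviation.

SBAR

Looking at what the `?` directly dominates — COMP 'that', S — this is a subordinate clause (SBAR).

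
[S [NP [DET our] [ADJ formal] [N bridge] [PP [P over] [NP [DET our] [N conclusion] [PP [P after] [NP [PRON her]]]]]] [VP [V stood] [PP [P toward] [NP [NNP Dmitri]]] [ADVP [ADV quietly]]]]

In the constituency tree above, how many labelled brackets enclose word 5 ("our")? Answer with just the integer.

Path from the root down to the word: S → NP → PP → NP → DET. That is 5 enclosing brackets.

5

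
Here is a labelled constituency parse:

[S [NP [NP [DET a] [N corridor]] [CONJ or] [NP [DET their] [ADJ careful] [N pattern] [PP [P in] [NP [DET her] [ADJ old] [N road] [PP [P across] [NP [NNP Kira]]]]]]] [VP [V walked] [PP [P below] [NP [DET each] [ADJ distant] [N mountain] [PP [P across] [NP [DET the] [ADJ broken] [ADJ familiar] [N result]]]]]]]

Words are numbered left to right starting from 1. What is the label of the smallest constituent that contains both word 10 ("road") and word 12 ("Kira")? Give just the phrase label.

Word 10 lies under S → NP → NP → PP → NP → N; word 12 lies under S → NP → NP → PP → NP → PP → NP → NNP. The lowest shared node is the NP.

NP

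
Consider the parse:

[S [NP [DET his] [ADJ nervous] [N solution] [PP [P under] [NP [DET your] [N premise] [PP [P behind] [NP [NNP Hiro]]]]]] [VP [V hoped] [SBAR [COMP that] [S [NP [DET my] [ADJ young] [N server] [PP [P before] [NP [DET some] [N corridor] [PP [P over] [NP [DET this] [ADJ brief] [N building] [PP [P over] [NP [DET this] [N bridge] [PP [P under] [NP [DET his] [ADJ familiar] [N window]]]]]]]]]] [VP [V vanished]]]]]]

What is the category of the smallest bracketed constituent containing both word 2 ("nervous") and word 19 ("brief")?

The smallest bracket enclosing both words is [S his nervous solution under your premise behind Hiro hoped that my young server before some corridor over this brief building over this bridge under his familiar window vanished], so the label is S.

S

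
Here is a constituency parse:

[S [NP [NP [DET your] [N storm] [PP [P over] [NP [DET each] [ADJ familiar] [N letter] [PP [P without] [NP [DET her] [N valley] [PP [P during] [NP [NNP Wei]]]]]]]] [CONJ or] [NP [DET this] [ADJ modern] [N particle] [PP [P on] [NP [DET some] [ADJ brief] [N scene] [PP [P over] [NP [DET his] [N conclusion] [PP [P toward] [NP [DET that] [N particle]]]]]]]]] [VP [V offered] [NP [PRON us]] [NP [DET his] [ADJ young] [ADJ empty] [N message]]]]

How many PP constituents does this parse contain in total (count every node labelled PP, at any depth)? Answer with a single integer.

6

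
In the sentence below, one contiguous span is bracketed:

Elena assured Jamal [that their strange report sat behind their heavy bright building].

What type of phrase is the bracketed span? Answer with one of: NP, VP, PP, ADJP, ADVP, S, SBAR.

SBAR

The bracketed span "that their strange report sat behind their heavy bright building" is headed by "that", making it a subordinate clause (SBAR).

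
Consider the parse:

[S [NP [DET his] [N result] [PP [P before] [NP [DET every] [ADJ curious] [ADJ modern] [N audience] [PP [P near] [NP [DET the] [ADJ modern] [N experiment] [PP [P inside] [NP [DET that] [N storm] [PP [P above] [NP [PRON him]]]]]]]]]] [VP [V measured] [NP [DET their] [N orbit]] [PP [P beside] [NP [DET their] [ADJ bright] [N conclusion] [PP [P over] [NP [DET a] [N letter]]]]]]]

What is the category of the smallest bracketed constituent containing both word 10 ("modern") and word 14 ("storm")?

NP

The smallest bracket enclosing both words is [NP the modern experiment inside that storm above him], so the label is NP.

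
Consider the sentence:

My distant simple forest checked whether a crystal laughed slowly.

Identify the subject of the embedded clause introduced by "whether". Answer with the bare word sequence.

The subject of the embedded clause introduced by "whether" is the NP immediately before the verb "laughed": "a crystal".

a crystal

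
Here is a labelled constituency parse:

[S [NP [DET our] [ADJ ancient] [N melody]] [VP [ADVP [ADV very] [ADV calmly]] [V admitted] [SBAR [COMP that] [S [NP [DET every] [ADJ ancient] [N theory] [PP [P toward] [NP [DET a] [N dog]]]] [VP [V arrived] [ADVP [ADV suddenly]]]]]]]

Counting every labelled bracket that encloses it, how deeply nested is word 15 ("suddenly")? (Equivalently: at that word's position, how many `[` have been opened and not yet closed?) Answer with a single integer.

Path from the root down to the word: S → VP → SBAR → S → VP → ADVP → ADV. That is 7 enclosing brackets.

7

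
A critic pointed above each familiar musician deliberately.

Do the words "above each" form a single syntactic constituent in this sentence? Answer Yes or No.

"above" belongs to the preposition "above" while "each" belongs to the noun phrase "each familiar musician"; a span that runs across that boundary is not a single phrase.

No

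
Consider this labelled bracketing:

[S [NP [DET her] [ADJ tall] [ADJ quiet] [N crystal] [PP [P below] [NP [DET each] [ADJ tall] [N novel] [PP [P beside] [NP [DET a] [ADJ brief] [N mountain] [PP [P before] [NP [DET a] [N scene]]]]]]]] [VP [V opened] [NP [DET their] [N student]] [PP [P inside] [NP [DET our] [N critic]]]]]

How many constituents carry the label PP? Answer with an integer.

4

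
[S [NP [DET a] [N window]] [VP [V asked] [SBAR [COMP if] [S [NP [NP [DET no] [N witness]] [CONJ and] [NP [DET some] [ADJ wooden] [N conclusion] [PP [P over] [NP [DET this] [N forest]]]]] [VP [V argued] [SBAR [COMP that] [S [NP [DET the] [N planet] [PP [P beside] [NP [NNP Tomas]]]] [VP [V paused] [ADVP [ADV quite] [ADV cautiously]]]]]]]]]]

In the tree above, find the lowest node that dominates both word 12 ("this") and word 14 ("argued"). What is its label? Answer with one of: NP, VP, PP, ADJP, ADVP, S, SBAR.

Both words fall inside [S no witness and some wooden conclusion over this forest argued that the planet beside Tomas paused quite cautiously] (words 5–22), and no smaller constituent contains them both. Label: S.

S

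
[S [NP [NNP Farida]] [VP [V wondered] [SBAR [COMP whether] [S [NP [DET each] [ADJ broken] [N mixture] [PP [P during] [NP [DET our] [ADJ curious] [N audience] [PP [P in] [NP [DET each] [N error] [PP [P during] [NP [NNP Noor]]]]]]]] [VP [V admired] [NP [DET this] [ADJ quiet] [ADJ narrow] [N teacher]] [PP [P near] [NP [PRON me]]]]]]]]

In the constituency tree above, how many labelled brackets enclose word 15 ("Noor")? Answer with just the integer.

12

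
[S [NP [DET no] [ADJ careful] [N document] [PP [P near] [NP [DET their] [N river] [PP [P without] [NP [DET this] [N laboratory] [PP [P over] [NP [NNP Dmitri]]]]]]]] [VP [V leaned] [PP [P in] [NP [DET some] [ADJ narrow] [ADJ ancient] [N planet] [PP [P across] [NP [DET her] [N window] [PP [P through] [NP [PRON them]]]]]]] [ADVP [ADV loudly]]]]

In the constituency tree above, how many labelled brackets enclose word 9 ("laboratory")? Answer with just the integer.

The word sits inside N, which is inside NP, inside PP, inside NP, inside PP, inside NP, inside S — 7 brackets in all.

7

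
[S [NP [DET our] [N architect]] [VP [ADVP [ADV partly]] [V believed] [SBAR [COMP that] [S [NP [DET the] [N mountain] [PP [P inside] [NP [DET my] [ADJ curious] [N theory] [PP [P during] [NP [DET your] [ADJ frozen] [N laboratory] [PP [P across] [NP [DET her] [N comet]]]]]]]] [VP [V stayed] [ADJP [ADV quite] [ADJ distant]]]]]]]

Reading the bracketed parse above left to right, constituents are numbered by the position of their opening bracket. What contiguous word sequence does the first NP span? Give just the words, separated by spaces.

our architect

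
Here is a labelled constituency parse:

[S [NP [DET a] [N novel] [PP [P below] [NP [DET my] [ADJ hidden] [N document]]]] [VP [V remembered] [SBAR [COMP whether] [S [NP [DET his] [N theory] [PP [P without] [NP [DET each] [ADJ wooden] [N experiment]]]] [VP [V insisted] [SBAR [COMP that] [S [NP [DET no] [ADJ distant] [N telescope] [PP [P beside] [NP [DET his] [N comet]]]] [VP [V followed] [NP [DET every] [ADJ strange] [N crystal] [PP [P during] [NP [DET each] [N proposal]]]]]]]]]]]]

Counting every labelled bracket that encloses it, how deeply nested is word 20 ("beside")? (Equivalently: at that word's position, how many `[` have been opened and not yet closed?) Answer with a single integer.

10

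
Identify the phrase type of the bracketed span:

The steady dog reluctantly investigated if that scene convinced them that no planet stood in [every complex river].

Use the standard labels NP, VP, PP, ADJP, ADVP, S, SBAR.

NP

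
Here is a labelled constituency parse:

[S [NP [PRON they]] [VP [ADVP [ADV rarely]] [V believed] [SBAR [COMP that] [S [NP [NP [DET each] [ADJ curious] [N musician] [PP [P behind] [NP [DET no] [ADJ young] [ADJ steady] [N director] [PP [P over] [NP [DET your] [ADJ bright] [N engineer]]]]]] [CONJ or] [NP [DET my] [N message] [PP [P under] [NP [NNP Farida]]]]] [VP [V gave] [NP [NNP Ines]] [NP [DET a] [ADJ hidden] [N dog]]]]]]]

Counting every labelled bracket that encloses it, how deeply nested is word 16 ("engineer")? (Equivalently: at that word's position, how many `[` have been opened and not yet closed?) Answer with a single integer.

Path from the root down to the word: S → VP → SBAR → S → NP → NP → PP → NP → PP → NP → N. That is 11 enclosing brackets.

11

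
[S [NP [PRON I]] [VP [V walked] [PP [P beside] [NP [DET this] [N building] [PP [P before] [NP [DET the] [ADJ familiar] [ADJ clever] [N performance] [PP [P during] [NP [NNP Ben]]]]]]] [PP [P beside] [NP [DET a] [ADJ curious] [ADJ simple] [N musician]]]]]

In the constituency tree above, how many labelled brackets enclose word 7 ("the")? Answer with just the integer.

The word sits inside DET, which is inside NP, inside PP, inside NP, inside PP, inside VP, inside S — 7 brackets in all.

7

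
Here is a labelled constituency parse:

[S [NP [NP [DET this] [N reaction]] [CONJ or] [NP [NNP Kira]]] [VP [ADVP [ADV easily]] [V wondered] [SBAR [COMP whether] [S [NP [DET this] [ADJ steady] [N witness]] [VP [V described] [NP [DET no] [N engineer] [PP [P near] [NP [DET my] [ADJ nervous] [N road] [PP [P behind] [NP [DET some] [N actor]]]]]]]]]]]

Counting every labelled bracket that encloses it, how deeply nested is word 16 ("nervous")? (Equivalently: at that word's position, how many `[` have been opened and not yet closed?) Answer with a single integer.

9

The word sits inside ADJ, which is inside NP, inside PP, inside NP, inside VP, inside S, inside SBAR, inside VP, inside S — 9 brackets in all.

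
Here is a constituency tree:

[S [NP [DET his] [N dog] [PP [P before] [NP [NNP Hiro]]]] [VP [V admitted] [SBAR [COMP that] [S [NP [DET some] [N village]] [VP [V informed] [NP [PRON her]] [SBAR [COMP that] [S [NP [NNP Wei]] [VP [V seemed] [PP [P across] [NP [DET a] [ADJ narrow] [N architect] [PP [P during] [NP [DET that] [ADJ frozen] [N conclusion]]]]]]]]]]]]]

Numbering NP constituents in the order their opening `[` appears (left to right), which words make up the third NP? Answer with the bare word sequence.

The NP opening brackets appear, in order, over: "his dog before Hiro"; "Hiro"; "some village"; "her"; "Wei"; "a narrow architect during that frozen conclusion"; "that frozen conclusion". The third one spans "some village".

some village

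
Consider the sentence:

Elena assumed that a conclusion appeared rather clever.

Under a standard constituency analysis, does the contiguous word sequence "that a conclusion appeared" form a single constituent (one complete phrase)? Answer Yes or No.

The sequence begins inside the complementizer "that" and ends inside the clause "a conclusion appeared rather clever"; it crosses a phrase boundary, so no single node in the tree spans exactly those words.

No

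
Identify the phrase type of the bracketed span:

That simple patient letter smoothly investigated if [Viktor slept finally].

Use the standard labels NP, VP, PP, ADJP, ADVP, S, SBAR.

The span is built around the head "slept" — a clause (S).

S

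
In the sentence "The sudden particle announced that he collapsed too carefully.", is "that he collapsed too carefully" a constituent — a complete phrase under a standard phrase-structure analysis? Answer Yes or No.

Yes

These words form the whole subordinate clause headed by "that", so yes — one constituent.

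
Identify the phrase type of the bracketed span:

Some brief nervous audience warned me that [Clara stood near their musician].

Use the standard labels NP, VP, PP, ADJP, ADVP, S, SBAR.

S

"stood" is the head of the bracketed span, so the span is a clause: S.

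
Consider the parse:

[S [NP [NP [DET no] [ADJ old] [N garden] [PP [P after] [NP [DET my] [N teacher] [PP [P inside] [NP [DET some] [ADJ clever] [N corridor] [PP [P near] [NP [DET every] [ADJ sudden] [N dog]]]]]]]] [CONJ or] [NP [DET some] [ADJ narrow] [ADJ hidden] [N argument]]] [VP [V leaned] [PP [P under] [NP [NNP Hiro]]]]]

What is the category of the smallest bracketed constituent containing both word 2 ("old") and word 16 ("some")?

NP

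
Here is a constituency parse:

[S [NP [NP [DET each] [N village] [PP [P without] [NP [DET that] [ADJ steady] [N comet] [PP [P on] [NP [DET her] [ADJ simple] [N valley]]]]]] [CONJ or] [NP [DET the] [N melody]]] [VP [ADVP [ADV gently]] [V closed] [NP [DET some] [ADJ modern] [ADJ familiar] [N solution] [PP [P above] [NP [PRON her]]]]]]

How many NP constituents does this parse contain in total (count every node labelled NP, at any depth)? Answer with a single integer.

Listing each NP by its span: [NP each village without that steady comet on her simple valley or the melody]; [NP each village without that steady comet on her simple valley]; [NP that steady comet on her simple valley]; [NP her simple valley]; [NP the melody]; [NP some modern familiar solution above her] … — that makes 7.

7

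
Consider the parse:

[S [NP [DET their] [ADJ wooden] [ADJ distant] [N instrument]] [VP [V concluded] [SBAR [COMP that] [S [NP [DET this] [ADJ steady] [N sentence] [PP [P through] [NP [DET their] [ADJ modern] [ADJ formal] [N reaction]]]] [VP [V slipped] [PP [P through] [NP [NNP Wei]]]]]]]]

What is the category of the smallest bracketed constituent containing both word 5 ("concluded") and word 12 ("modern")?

VP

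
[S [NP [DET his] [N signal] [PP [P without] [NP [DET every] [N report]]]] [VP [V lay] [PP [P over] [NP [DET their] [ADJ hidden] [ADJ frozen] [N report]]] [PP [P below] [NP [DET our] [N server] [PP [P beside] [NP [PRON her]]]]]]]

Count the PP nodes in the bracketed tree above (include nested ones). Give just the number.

Listing each PP by its span: [PP without every report]; [PP over their hidden frozen report]; [PP below our server beside her]; [PP beside her] — that makes 4.

4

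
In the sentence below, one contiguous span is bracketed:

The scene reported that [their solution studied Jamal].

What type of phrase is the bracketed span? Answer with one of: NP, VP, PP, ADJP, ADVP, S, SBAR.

S

The bracketed span "their solution studied Jamal" is headed by "studied", making it a clause (S).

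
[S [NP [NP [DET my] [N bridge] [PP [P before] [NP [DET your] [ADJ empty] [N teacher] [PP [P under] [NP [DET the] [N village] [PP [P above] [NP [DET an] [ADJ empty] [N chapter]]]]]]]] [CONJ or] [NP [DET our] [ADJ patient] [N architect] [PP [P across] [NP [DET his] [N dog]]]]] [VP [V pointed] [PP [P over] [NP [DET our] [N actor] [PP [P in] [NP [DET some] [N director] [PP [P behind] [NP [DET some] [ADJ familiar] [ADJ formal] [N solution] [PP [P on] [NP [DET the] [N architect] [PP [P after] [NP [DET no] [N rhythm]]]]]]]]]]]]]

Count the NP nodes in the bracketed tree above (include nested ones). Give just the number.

12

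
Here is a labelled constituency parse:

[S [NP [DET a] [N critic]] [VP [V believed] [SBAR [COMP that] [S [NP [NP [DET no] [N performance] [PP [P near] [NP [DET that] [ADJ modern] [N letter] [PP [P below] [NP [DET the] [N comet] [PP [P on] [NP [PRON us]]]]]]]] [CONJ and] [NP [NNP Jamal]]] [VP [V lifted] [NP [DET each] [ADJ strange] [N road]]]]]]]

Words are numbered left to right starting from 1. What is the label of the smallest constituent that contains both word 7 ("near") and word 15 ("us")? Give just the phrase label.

Word 7 lies under S → VP → SBAR → S → NP → NP → PP → P; word 15 lies under S → VP → SBAR → S → NP → NP → PP → NP → PP → NP → PP → NP → PRON. The lowest shared node is the PP.

PP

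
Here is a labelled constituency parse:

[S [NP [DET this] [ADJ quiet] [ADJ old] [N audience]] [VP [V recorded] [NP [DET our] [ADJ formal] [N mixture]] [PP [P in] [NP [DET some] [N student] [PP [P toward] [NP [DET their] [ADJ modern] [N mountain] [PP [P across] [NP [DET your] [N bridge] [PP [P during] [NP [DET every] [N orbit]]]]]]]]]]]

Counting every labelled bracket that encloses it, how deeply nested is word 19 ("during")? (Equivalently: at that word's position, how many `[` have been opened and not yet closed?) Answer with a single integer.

The word sits inside P, which is inside PP, inside NP, inside PP, inside NP, inside PP, inside NP, inside PP, inside VP, inside S — 10 brackets in all.

10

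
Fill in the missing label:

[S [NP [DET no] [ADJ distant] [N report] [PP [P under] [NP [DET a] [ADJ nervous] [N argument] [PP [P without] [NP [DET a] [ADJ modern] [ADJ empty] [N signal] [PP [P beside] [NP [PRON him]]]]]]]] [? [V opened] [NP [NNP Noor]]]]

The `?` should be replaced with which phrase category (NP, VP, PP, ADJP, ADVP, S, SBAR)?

Looking at what the `?` directly dominates — V 'opened', NP — this is a verb phrase (VP).

VP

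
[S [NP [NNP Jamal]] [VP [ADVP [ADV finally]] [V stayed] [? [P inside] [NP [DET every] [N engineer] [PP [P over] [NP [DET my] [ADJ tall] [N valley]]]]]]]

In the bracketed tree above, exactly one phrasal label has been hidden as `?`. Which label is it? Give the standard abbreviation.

PP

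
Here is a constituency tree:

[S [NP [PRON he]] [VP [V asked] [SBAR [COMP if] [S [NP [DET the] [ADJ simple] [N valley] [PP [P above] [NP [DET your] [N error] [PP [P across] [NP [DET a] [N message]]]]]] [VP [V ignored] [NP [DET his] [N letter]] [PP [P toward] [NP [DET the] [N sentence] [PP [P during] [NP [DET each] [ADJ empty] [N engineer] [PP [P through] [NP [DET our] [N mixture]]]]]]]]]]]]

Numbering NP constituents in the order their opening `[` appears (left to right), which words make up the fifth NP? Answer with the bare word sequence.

his letter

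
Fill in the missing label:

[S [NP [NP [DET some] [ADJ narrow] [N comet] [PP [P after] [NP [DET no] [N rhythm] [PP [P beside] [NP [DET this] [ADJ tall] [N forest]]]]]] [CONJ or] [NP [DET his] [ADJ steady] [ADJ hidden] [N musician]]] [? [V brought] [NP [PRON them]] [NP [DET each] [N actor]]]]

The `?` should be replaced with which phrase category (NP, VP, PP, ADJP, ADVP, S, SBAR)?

VP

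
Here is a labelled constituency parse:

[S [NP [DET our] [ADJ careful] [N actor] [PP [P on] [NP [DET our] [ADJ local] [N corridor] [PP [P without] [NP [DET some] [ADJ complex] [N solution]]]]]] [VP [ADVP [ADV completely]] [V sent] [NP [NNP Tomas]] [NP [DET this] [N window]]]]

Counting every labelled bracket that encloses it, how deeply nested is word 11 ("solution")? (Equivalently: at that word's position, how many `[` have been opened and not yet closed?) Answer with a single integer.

The word sits inside N, which is inside NP, inside PP, inside NP, inside PP, inside NP, inside S — 7 brackets in all.

7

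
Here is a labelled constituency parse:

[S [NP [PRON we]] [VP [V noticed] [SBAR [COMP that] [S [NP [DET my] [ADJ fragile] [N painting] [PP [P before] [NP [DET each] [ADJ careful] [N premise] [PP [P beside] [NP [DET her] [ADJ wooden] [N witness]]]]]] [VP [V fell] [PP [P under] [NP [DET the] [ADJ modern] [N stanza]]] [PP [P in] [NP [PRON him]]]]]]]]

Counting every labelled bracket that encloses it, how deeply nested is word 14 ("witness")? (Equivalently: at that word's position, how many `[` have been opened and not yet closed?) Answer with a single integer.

10

Path from the root down to the word: S → VP → SBAR → S → NP → PP → NP → PP → NP → N. That is 10 enclosing brackets.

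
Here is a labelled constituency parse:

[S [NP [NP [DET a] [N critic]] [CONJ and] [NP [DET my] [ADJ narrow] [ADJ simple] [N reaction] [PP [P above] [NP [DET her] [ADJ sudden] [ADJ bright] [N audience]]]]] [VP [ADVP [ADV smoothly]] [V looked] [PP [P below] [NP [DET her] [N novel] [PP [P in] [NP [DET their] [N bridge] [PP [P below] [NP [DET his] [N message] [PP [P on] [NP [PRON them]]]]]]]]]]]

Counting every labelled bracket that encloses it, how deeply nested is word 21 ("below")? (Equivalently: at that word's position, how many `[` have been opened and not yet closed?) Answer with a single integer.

8

Path from the root down to the word: S → VP → PP → NP → PP → NP → PP → P. That is 8 enclosing brackets.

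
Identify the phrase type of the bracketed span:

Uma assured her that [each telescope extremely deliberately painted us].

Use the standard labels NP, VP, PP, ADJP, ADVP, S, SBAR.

S

The bracketed span "each telescope extremely deliberately painted us" is headed by "painted", making it a clause (S).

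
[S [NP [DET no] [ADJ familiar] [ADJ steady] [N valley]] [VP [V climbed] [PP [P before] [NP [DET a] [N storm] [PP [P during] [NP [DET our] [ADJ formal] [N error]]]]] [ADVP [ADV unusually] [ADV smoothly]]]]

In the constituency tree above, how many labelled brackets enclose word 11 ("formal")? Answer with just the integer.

7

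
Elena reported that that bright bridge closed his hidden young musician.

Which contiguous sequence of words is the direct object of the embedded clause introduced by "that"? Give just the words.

his hidden young musician

"closed" heads the VP of the embedded clause introduced by "that", and "his hidden young musician" is its direct object.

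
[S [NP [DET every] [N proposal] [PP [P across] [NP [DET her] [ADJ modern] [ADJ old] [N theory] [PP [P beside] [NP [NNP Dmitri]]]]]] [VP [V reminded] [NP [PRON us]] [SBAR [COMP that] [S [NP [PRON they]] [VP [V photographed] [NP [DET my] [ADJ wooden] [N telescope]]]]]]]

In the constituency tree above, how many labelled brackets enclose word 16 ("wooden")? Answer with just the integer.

Path from the root down to the word: S → VP → SBAR → S → VP → NP → ADJ. That is 7 enclosing brackets.

7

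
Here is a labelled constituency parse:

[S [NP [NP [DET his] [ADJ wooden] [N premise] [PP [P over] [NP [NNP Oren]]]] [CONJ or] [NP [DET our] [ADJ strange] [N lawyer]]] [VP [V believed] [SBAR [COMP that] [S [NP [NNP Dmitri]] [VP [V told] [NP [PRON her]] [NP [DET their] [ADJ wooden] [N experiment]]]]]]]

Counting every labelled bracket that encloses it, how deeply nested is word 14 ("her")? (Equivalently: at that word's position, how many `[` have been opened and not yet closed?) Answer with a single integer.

7

Counting open brackets not yet closed at "her": [S [VP [SBAR [S [VP [NP [PRON = 7.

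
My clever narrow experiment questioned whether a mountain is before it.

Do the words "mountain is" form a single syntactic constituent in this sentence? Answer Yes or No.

No

The smallest constituent containing the whole sequence is the clause [S a mountain is before it], but the sequence is only part of it — it straddles the boundary between noun phrase "a mountain" and verb phrase "is before it".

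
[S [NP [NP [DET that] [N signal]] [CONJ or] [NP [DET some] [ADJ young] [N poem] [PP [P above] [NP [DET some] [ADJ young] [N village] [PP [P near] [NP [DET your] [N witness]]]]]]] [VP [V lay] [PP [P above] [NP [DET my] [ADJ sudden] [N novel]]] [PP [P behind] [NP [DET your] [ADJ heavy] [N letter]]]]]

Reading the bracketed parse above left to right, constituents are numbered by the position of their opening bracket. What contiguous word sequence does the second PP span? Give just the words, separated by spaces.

The PP opening brackets appear, in order, over: "above some young village near your witness"; "near your witness"; "above my sudden novel"; "behind your heavy letter". The second one spans "near your witness".

near your witness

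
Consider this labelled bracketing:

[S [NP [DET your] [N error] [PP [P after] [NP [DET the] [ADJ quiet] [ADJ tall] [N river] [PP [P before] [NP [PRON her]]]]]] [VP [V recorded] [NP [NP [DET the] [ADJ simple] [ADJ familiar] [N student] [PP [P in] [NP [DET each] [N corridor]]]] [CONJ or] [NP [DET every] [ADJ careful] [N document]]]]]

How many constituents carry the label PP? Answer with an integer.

3

Listing each PP by its span: [PP after the quiet tall river before her]; [PP before her]; [PP in each corridor] — that makes 3.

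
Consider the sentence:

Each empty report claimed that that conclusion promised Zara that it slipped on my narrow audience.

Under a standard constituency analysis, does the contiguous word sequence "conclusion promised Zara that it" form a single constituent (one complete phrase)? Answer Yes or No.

No

The sequence begins inside the noun phrase "that conclusion" and ends inside the verb phrase "promised Zara that it slipped on my narrow audience"; it crosses a phrase boundary, so no single node in the tree spans exactly those words.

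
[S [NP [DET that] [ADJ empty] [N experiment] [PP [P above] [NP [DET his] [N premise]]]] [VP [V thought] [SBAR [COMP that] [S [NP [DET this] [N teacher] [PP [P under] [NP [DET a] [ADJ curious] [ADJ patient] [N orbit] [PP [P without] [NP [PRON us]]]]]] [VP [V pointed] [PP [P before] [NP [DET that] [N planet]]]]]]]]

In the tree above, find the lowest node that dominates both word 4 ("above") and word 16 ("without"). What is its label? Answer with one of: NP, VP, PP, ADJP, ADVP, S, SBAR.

Both words fall inside [S that empty experiment above his premise thought that this teacher under a curious patient orbit without us pointed before that planet] (words 1–21), and no smaller constituent contains them both. Label: S.

S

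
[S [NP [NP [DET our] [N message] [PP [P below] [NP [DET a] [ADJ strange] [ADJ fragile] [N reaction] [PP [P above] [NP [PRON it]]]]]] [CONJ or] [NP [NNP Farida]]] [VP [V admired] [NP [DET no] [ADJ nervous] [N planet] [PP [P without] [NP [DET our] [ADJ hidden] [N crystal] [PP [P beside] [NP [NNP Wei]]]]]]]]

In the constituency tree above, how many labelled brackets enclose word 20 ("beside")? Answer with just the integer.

7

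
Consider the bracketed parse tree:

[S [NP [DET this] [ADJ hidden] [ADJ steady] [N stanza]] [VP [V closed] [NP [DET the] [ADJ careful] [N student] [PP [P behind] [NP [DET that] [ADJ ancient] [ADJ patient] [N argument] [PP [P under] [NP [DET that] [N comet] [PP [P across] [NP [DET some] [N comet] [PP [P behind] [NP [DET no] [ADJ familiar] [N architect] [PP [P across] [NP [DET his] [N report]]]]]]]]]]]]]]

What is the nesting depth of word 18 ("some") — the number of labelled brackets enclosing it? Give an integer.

10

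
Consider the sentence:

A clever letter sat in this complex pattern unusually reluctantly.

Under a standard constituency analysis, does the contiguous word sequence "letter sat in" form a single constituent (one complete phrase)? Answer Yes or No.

No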